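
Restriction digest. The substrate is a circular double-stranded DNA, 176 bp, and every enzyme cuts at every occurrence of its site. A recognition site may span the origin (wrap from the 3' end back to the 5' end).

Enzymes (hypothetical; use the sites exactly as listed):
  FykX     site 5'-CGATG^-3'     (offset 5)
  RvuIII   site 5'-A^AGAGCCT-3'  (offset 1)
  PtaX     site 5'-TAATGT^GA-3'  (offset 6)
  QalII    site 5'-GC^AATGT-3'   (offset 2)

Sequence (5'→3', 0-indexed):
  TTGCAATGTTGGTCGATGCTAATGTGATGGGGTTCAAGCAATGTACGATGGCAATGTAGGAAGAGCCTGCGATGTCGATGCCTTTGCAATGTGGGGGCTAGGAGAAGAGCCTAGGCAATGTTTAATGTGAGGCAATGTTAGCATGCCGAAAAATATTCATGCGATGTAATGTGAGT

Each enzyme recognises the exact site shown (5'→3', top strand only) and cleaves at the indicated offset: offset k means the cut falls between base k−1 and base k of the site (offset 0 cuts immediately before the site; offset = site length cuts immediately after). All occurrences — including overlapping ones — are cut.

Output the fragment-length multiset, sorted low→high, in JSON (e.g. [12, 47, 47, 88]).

Per-enzyme occurrences:
  FykX CGATG/5: at [13, 45, 69, 75, 161] ⇒ [18, 50, 74, 80, 166]
  RvuIII AAGAGCCT/1: at [60, 104] ⇒ [61, 105]
  PtaX TAATGTGA/6: at [19, 122, 166] ⇒ [25, 128, 172]
  QalII GCAATGT/2: at [2, 37, 50, 85, 114, 131] ⇒ [4, 39, 52, 87, 116, 133]

All cut coordinates (distinct, sorted): [4, 18, 25, 39, 50, 52, 61, 74, 80, 87, 105, 116, 128, 133, 166, 172]

Fragment lengths:
  4→18: 14 bp
  18→25: 7 bp
  25→39: 14 bp
  39→50: 11 bp
  50→52: 2 bp
  52→61: 9 bp
  61→74: 13 bp
  74→80: 6 bp
  80→87: 7 bp
  87→105: 18 bp
  105→116: 11 bp
  116→128: 12 bp
  128→133: 5 bp
  133→166: 33 bp
  166→172: 6 bp
  172→4 (wrap): 176-172+4 = 8 bp

[2,5,6,6,7,7,8,9,11,11,12,13,14,14,18,33]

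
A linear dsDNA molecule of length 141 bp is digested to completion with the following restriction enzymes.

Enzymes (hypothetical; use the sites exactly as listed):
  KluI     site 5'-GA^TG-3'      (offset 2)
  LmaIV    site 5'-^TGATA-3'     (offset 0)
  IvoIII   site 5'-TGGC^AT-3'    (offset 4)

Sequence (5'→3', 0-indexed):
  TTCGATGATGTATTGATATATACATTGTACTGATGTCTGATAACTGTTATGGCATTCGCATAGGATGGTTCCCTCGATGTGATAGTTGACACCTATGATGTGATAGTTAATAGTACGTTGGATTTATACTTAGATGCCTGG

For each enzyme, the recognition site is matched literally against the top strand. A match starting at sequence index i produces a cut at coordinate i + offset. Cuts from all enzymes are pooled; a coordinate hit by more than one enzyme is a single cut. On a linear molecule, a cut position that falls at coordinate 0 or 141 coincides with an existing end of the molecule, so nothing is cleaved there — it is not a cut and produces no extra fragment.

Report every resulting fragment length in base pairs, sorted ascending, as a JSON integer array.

Site scan:
  KluI GATG/2: at [3, 6, 31, 63, 75, 96, 132] ⇒ [5, 8, 33, 65, 77, 98, 134]
  LmaIV TGATA/0: at [13, 37, 79, 100] ⇒ [13, 37, 79, 100]
  IvoIII TGGCAT/4: at [49] ⇒ [53]

All cut coordinates (distinct, sorted): [5, 8, 13, 33, 37, 53, 65, 77, 79, 98, 100, 134]

Fragments:
  [0,5): 5 bp
  [5,8): 3 bp
  [8,13): 5 bp
  [13,33): 20 bp
  [33,37): 4 bp
  [37,53): 16 bp
  [53,65): 12 bp
  [65,77): 12 bp
  [77,79): 2 bp
  [79,98): 19 bp
  [98,100): 2 bp
  [100,134): 34 bp
  [134,141): 7 bp

[2,2,3,4,5,5,7,12,12,16,19,20,34]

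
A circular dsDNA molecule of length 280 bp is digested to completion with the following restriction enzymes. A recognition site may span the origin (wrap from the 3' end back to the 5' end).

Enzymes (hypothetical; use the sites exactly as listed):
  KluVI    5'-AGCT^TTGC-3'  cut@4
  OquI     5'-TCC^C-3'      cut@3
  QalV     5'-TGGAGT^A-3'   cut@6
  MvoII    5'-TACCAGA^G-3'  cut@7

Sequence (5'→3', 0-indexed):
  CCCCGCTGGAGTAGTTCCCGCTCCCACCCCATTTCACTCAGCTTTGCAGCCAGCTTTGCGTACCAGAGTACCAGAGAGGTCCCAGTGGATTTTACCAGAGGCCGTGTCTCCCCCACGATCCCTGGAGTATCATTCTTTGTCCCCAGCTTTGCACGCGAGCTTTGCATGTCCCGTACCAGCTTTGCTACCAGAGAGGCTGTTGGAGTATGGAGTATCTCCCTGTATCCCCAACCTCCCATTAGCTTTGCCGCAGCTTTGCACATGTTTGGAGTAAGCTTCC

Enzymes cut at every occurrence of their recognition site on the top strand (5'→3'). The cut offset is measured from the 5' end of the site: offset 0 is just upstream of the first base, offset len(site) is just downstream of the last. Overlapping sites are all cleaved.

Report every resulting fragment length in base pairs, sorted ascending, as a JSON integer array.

[6,6,6,6,7,7,7,8,8,8,8,9,10,10,10,11,11,12,12,12,12,13,14,14,17,17,19]

Site scan:
  KluVI (AGCTTTGC, off=4): starts [39, 51, 144, 157, 177, 240, 251] → cuts [43, 55, 148, 161, 181, 244, 255]
  OquI (TCCC, off=3): starts [15, 21, 79, 108, 118, 139, 168, 216, 224, 233, 277] → cuts [0, 18, 24, 82, 111, 121, 142, 171, 219, 227, 236]
  QalV (TGGAGTA, off=6): starts [6, 122, 200, 207, 266] → cuts [12, 128, 206, 213, 272]
  MvoII (TACCAGAG, off=7): starts [60, 68, 92, 185] → cuts [67, 75, 99, 192]

Pooled cuts: [0, 12, 18, 24, 43, 55, 67, 75, 82, 99, 111, 121, 128, 142, 148, 161, 171, 181, 192, 206, 213, 219, 227, 236, 244, 255, 272]

Fragment lengths:
  0→12: 12 bp
  12→18: 6 bp
  18→24: 6 bp
  24→43: 19 bp
  43→55: 12 bp
  55→67: 12 bp
  67→75: 8 bp
  75→82: 7 bp
  82→99: 17 bp
  99→111: 12 bp
  111→121: 10 bp
  121→128: 7 bp
  128→142: 14 bp
  142→148: 6 bp
  148→161: 13 bp
  161→171: 10 bp
  171→181: 10 bp
  181→192: 11 bp
  192→206: 14 bp
  206→213: 7 bp
  213→219: 6 bp
  219→227: 8 bp
  227→236: 9 bp
  236→244: 8 bp
  244→255: 11 bp
  255→272: 17 bp
  272→0 (wrap): 280-272+0 = 8 bp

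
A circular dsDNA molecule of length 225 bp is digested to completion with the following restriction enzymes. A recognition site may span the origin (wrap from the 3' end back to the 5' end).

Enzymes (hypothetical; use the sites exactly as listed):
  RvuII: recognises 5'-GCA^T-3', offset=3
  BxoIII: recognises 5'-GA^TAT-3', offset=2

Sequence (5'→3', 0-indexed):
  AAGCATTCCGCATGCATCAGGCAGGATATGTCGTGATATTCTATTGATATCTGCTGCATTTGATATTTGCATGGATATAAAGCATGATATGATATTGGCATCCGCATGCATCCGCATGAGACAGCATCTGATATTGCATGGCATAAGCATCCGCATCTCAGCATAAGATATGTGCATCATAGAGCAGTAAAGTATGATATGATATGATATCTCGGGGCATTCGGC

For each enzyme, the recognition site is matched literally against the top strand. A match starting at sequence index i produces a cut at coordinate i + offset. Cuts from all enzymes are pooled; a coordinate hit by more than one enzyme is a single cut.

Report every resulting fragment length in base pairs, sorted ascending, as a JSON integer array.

Per-enzyme occurrences:
  RvuII (GCAT, off=3): starts [2, 9, 13, 55, 68, 81, 97, 103, 107, 113, 123, 135, 140, 146, 152, 160, 173, 216] → cuts [5, 12, 16, 58, 71, 84, 100, 106, 110, 116, 126, 138, 143, 149, 155, 163, 176, 219]
  BxoIII (GATAT, off=2): starts [24, 34, 45, 61, 73, 85, 90, 129, 166, 195, 200, 205] → cuts [26, 36, 47, 63, 75, 87, 92, 131, 168, 197, 202, 207]

Pooled cuts: [5, 12, 16, 26, 36, 47, 58, 63, 71, 75, 84, 87, 92, 100, 106, 110, 116, 126, 131, 138, 143, 149, 155, 163, 168, 176, 197, 202, 207, 219]

Fragment lengths:
  5→12: 7 bp
  12→16: 4 bp
  16→26: 10 bp
  26→36: 10 bp
  36→47: 11 bp
  47→58: 11 bp
  58→63: 5 bp
  63→71: 8 bp
  71→75: 4 bp
  75→84: 9 bp
  84→87: 3 bp
  87→92: 5 bp
  92→100: 8 bp
  100→106: 6 bp
  106→110: 4 bp
  110→116: 6 bp
  116→126: 10 bp
  126→131: 5 bp
  131→138: 7 bp
  138→143: 5 bp
  143→149: 6 bp
  149→155: 6 bp
  155→163: 8 bp
  163→168: 5 bp
  168→176: 8 bp
  176→197: 21 bp
  197→202: 5 bp
  202→207: 5 bp
  207→219: 12 bp
  219→5 (wrap): 225-219+5 = 11 bp

[3,4,4,4,5,5,5,5,5,5,5,6,6,6,6,7,7,8,8,8,8,9,10,10,10,11,11,11,12,21]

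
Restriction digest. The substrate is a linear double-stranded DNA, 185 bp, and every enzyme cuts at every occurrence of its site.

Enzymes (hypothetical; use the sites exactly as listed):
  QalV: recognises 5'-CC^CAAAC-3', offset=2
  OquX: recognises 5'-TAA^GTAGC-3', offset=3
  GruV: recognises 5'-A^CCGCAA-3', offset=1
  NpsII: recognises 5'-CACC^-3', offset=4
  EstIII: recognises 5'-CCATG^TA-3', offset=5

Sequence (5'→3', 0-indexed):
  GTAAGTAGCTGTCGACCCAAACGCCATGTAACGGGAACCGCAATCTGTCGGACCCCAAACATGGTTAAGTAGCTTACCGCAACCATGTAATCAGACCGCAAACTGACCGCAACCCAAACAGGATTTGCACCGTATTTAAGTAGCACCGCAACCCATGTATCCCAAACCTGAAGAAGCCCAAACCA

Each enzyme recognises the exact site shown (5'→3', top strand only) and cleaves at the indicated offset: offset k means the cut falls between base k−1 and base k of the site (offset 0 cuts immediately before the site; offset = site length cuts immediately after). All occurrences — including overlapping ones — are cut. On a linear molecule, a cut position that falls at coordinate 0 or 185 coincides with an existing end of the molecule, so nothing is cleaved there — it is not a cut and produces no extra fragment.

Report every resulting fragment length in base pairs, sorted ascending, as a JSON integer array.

[2,4,5,6,7,8,8,8,8,9,10,11,11,11,13,13,16,17,18]

Site scan:
  QalV (CCCAAAC, off=2): starts [15, 53, 112, 160, 176] → cuts [17, 55, 114, 162, 178]
  OquX (TAAGTAGC, off=3): starts [1, 65, 136] → cuts [4, 68, 139]
  GruV (ACCGCAA, off=1): starts [36, 75, 94, 105, 144] → cuts [37, 76, 95, 106, 145]
  NpsII (CACC, off=4): starts [127, 143] → cuts [131, 147]
  EstIII (CCATGTA, off=5): starts [23, 82, 152] → cuts [28, 87, 157]

All cut coordinates (distinct, sorted): [4, 17, 28, 37, 55, 68, 76, 87, 95, 106, 114, 131, 139, 145, 147, 157, 162, 178]

Fragment lengths:
  [0,4): 4 bp
  [4,17): 13 bp
  [17,28): 11 bp
  [28,37): 9 bp
  [37,55): 18 bp
  [55,68): 13 bp
  [68,76): 8 bp
  [76,87): 11 bp
  [87,95): 8 bp
  [95,106): 11 bp
  [106,114): 8 bp
  [114,131): 17 bp
  [131,139): 8 bp
  [139,145): 6 bp
  [145,147): 2 bp
  [147,157): 10 bp
  [157,162): 5 bp
  [162,178): 16 bp
  [178,185): 7 bp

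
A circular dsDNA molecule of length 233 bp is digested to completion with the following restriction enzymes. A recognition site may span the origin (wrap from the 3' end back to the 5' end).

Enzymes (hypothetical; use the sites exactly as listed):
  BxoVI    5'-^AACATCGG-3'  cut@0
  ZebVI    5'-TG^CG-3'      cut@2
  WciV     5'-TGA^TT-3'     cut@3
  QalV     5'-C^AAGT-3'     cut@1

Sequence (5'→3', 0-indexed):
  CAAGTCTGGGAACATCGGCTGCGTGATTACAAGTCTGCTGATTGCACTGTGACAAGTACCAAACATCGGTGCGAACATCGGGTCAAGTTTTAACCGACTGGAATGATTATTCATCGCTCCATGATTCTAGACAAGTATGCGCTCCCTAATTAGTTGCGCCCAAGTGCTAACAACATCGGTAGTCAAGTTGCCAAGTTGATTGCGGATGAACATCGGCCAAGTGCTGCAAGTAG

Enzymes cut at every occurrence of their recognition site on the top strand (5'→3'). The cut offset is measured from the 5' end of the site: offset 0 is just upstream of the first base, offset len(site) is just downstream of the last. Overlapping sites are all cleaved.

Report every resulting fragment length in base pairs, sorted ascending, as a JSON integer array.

[2,3,4,5,5,6,7,7,7,8,8,8,9,9,10,10,10,11,11,11,12,13,17,18,22]

Scan for sites:
  BxoVI (AACATCGG, off=0): starts [10, 61, 73, 171, 208] → cuts [10, 61, 73, 171, 208]
  ZebVI (TGCG, off=2): starts [19, 69, 137, 154, 200] → cuts [21, 71, 139, 156, 202]
  WciV (TGATT, off=3): starts [23, 38, 103, 121, 196] → cuts [26, 41, 106, 124, 199]
  QalV (CAAGT, off=1): starts [0, 29, 52, 83, 131, 160, 183, 191, 217, 226] → cuts [1, 30, 53, 84, 132, 161, 184, 192, 218, 227]

All cut coordinates (distinct, sorted): [1, 10, 21, 26, 30, 41, 53, 61, 71, 73, 84, 106, 124, 132, 139, 156, 161, 171, 184, 192, 199, 202, 208, 218, 227]

Fragments:
  1→10: 9 bp
  10→21: 11 bp
  21→26: 5 bp
  26→30: 4 bp
  30→41: 11 bp
  41→53: 12 bp
  53→61: 8 bp
  61→71: 10 bp
  71→73: 2 bp
  73→84: 11 bp
  84→106: 22 bp
  106→124: 18 bp
  124→132: 8 bp
  132→139: 7 bp
  139→156: 17 bp
  156→161: 5 bp
  161→171: 10 bp
  171→184: 13 bp
  184→192: 8 bp
  192→199: 7 bp
  199→202: 3 bp
  202→208: 6 bp
  208→218: 10 bp
  218→227: 9 bp
  227→1 (wrap): 233-227+1 = 7 bp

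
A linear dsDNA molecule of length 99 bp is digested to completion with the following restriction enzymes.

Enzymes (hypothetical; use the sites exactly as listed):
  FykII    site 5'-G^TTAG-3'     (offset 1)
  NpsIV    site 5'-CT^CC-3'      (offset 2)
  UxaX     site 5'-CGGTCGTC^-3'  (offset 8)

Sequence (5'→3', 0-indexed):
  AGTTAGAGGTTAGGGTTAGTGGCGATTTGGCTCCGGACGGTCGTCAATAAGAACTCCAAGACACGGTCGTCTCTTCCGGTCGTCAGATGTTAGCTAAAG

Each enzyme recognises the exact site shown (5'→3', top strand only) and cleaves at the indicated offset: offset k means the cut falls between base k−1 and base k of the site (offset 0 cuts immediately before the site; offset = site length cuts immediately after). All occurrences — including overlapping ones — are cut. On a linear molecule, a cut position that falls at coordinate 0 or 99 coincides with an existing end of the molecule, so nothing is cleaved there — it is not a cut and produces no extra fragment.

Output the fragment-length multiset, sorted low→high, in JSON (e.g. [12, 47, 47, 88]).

Site scan:
  FykII (GTTAG, off=1): starts [1, 8, 14, 88] → cuts [2, 9, 15, 89]
  NpsIV (CTCC, off=2): starts [30, 53] → cuts [32, 55]
  UxaX (CGGTCGTC, off=8): starts [37, 63, 76] → cuts [45, 71, 84]

Pooled cuts: [2, 9, 15, 32, 45, 55, 71, 84, 89]

Fragment lengths:
  [0,2): 2 bp
  [2,9): 7 bp
  [9,15): 6 bp
  [15,32): 17 bp
  [32,45): 13 bp
  [45,55): 10 bp
  [55,71): 16 bp
  [71,84): 13 bp
  [84,89): 5 bp
  [89,99): 10 bp

[2,5,6,7,10,10,13,13,16,17]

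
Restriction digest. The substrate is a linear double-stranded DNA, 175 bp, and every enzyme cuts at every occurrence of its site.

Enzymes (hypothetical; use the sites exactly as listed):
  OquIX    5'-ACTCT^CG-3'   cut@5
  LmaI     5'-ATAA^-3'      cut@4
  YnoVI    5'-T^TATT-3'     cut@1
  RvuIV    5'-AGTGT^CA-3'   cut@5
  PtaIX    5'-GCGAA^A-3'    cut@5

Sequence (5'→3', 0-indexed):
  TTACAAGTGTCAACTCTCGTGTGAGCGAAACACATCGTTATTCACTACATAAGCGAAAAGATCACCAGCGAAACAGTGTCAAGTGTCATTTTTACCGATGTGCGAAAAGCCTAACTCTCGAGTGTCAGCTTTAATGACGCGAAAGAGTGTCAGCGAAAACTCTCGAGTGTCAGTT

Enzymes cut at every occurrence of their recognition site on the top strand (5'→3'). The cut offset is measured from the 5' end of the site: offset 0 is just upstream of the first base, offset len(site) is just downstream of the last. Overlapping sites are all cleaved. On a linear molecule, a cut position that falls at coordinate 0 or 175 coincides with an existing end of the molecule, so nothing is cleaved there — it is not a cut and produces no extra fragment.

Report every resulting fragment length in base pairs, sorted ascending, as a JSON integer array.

[5,5,6,7,7,7,7,7,7,7,9,10,12,12,14,15,18,20]

Per-enzyme occurrences:
  OquIX ACTCTCG/5: at [12, 113, 158] ⇒ [17, 118, 163]
  LmaI ATAA/4: at [48] ⇒ [52]
  YnoVI TTATT/1: at [37] ⇒ [38]
  RvuIV AGTGTCA/5: at [5, 74, 81, 120, 145, 165] ⇒ [10, 79, 86, 125, 150, 170]
  PtaIX GCGAAA/5: at [24, 52, 67, 101, 138, 152] ⇒ [29, 57, 72, 106, 143, 157]

All cut coordinates (distinct, sorted): [10, 17, 29, 38, 52, 57, 72, 79, 86, 106, 118, 125, 143, 150, 157, 163, 170]

Fragments:
  [0,10): 10 bp
  [10,17): 7 bp
  [17,29): 12 bp
  [29,38): 9 bp
  [38,52): 14 bp
  [52,57): 5 bp
  [57,72): 15 bp
  [72,79): 7 bp
  [79,86): 7 bp
  [86,106): 20 bp
  [106,118): 12 bp
  [118,125): 7 bp
  [125,143): 18 bp
  [143,150): 7 bp
  [150,157): 7 bp
  [157,163): 6 bp
  [163,170): 7 bp
  [170,175): 5 bp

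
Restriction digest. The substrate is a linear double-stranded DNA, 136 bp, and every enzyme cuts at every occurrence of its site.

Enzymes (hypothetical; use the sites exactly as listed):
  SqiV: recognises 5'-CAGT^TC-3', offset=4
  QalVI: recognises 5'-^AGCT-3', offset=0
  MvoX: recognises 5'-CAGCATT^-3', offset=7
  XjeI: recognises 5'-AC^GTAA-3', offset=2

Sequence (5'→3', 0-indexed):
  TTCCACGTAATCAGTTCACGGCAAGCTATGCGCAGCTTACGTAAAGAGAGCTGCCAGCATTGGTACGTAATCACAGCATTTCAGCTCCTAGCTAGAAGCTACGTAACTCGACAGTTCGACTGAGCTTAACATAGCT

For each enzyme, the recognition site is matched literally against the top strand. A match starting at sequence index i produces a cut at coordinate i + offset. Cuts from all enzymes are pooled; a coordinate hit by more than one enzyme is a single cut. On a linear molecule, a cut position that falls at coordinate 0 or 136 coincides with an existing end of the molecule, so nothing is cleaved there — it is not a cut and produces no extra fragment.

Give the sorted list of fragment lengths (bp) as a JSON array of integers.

[2,4,5,6,6,7,7,7,7,8,8,9,10,10,13,13,14]

Per-enzyme occurrences:
  SqiV (CAGTTC, off=4): starts [11, 111] → cuts [15, 115]
  QalVI (AGCT, off=0): starts [23, 33, 48, 82, 89, 96, 122, 132] → cuts [23, 33, 48, 82, 89, 96, 122, 132]
  MvoX (CAGCATT, off=7): starts [54, 73] → cuts [61, 80]
  XjeI (ACGTAA, off=2): starts [4, 38, 64, 100] → cuts [6, 40, 66, 102]

Pooled cuts: [6, 15, 23, 33, 40, 48, 61, 66, 80, 82, 89, 96, 102, 115, 122, 132]

Fragments:
  [0,6): 6 bp
  [6,15): 9 bp
  [15,23): 8 bp
  [23,33): 10 bp
  [33,40): 7 bp
  [40,48): 8 bp
  [48,61): 13 bp
  [61,66): 5 bp
  [66,80): 14 bp
  [80,82): 2 bp
  [82,89): 7 bp
  [89,96): 7 bp
  [96,102): 6 bp
  [102,115): 13 bp
  [115,122): 7 bp
  [122,132): 10 bp
  [132,136): 4 bp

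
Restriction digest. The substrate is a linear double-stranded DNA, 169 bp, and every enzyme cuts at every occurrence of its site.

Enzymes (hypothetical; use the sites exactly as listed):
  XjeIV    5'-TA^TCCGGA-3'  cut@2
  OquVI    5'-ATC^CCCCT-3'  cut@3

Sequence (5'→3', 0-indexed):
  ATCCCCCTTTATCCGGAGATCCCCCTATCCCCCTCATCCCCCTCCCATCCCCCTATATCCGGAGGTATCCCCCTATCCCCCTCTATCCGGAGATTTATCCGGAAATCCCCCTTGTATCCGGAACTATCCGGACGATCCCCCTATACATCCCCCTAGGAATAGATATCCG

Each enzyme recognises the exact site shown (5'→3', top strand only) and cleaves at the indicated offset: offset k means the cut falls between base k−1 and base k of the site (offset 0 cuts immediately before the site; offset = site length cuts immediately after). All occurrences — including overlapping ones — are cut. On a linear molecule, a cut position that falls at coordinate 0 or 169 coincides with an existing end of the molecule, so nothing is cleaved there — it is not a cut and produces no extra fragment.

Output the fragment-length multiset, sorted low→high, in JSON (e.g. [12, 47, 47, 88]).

[3,8,8,8,8,8,9,9,10,10,10,11,11,12,12,12,20]

Per-enzyme occurrences:
  XjeIV (TATCCGGA, off=2): starts [9, 55, 83, 95, 114, 124] → cuts [11, 57, 85, 97, 116, 126]
  OquVI (ATCCCCCT, off=3): starts [0, 18, 26, 35, 46, 66, 74, 104, 134, 146] → cuts [3, 21, 29, 38, 49, 69, 77, 107, 137, 149]

Pooled cuts: [3, 11, 21, 29, 38, 49, 57, 69, 77, 85, 97, 107, 116, 126, 137, 149]

Fragments:
  [0,3): 3 bp
  [3,11): 8 bp
  [11,21): 10 bp
  [21,29): 8 bp
  [29,38): 9 bp
  [38,49): 11 bp
  [49,57): 8 bp
  [57,69): 12 bp
  [69,77): 8 bp
  [77,85): 8 bp
  [85,97): 12 bp
  [97,107): 10 bp
  [107,116): 9 bp
  [116,126): 10 bp
  [126,137): 11 bp
  [137,149): 12 bp
  [149,169): 20 bp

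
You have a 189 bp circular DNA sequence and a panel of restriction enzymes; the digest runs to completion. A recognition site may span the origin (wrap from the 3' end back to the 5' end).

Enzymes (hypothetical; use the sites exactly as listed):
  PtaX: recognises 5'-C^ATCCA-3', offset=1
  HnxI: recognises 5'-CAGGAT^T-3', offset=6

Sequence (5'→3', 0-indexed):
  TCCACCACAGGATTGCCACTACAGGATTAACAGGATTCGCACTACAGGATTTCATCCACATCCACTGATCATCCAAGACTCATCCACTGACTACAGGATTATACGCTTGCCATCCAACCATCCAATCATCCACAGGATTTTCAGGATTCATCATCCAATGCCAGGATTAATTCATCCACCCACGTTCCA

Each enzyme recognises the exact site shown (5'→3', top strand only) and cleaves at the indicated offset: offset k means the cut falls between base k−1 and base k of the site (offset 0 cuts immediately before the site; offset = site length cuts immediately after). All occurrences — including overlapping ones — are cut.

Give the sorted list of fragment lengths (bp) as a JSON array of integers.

[3,5,6,6,8,8,9,9,11,11,11,12,14,14,14,15,15,18]

Scan for sites:
  PtaX CATCCA/1: at [52, 58, 69, 80, 110, 118, 126, 151, 172, 187] ⇒ [53, 59, 70, 81, 111, 119, 127, 152, 173, 188]
  HnxI CAGGATT/6: at [7, 21, 30, 44, 93, 132, 141, 161] ⇒ [13, 27, 36, 50, 99, 138, 147, 167]

All cut coordinates (distinct, sorted): [13, 27, 36, 50, 53, 59, 70, 81, 99, 111, 119, 127, 138, 147, 152, 167, 173, 188]

Fragments:
  13→27: 14 bp
  27→36: 9 bp
  36→50: 14 bp
  50→53: 3 bp
  53→59: 6 bp
  59→70: 11 bp
  70→81: 11 bp
  81→99: 18 bp
  99→111: 12 bp
  111→119: 8 bp
  119→127: 8 bp
  127→138: 11 bp
  138→147: 9 bp
  147→152: 5 bp
  152→167: 15 bp
  167→173: 6 bp
  173→188: 15 bp
  188→13 (wrap): 189-188+13 = 14 bp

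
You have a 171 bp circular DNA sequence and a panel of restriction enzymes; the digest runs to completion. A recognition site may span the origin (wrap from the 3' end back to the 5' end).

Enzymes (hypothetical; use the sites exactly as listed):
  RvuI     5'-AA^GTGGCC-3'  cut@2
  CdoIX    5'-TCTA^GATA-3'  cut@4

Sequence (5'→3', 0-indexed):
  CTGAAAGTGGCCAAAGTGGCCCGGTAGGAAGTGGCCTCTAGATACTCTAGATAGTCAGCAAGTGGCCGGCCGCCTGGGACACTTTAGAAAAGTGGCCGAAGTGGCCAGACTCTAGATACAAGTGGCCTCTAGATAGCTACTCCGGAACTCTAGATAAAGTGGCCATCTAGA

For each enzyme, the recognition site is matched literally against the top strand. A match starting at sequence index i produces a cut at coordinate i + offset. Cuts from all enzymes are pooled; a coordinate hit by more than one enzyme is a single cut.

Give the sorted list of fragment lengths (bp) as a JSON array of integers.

[6,7,9,9,9,10,10,12,14,15,19,21,30]

Per-enzyme occurrences:
  RvuI AAGTGGCC/2: at [4, 13, 28, 59, 89, 98, 119, 156] ⇒ [6, 15, 30, 61, 91, 100, 121, 158]
  CdoIX TCTAGATA/4: at [36, 45, 110, 127, 148] ⇒ [40, 49, 114, 131, 152]

All cut coordinates (distinct, sorted): [6, 15, 30, 40, 49, 61, 91, 100, 114, 121, 131, 152, 158]

Fragments:
  6→15: 9 bp
  15→30: 15 bp
  30→40: 10 bp
  40→49: 9 bp
  49→61: 12 bp
  61→91: 30 bp
  91→100: 9 bp
  100→114: 14 bp
  114→121: 7 bp
  121→131: 10 bp
  131→152: 21 bp
  152→158: 6 bp
  158→6 (wrap): 171-158+6 = 19 bp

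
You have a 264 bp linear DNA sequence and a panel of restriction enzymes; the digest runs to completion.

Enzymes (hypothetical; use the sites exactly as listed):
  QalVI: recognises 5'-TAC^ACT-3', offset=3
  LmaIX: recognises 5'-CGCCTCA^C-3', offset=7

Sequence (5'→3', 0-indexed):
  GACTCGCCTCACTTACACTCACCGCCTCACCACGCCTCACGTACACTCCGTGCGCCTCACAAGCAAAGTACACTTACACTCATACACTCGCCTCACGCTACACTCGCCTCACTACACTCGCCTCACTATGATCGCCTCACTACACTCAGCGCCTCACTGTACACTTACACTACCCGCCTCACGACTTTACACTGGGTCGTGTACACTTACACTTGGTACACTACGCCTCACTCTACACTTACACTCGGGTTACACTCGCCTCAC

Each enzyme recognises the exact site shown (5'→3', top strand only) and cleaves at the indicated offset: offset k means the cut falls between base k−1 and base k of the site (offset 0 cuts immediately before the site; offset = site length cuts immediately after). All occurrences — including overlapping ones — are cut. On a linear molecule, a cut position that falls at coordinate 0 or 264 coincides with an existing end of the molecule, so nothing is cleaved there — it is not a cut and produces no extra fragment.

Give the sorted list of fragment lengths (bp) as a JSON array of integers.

Scan for sites:
  QalVI TACACT/3: at [13, 41, 68, 74, 82, 98, 112, 140, 159, 165, 187, 201, 207, 216, 233, 239, 250] ⇒ [16, 44, 71, 77, 85, 101, 115, 143, 162, 168, 190, 204, 210, 219, 236, 242, 253]
  LmaIX CGCCTCAC/7: at [4, 22, 32, 52, 88, 104, 118, 132, 149, 174, 223, 256] ⇒ [11, 29, 39, 59, 95, 111, 125, 139, 156, 181, 230, 263]

All cut coordinates (distinct, sorted): [11, 16, 29, 39, 44, 59, 71, 77, 85, 95, 101, 111, 115, 125, 139, 143, 156, 162, 168, 181, 190, 204, 210, 219, 230, 236, 242, 253, 263]

Fragments:
  [0,11): 11 bp
  [11,16): 5 bp
  [16,29): 13 bp
  [29,39): 10 bp
  [39,44): 5 bp
  [44,59): 15 bp
  [59,71): 12 bp
  [71,77): 6 bp
  [77,85): 8 bp
  [85,95): 10 bp
  [95,101): 6 bp
  [101,111): 10 bp
  [111,115): 4 bp
  [115,125): 10 bp
  [125,139): 14 bp
  [139,143): 4 bp
  [143,156): 13 bp
  [156,162): 6 bp
  [162,168): 6 bp
  [168,181): 13 bp
  [181,190): 9 bp
  [190,204): 14 bp
  [204,210): 6 bp
  [210,219): 9 bp
  [219,230): 11 bp
  [230,236): 6 bp
  [236,242): 6 bp
  [242,253): 11 bp
  [253,263): 10 bp
  [263,264): 1 bp

[1,4,4,5,5,6,6,6,6,6,6,6,8,9,9,10,10,10,10,10,11,11,11,12,13,13,13,14,14,15]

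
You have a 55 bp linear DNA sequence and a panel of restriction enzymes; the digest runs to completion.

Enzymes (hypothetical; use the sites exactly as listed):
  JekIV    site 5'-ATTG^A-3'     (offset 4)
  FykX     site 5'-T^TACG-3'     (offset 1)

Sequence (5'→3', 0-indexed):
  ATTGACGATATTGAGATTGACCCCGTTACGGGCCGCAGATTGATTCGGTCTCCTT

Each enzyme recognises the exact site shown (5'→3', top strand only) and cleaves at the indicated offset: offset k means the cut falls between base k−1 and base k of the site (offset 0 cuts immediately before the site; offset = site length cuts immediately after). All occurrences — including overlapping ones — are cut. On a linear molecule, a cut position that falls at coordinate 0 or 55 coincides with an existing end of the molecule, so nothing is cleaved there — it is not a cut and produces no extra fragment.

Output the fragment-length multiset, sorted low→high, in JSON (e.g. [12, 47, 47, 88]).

Per-enzyme occurrences:
  JekIV ATTGA/4: at [0, 9, 15, 38] ⇒ [4, 13, 19, 42]
  FykX TTACG/1: at [25] ⇒ [26]

Pooled cuts: [4, 13, 19, 26, 42]

Fragment lengths:
  [0,4): 4 bp
  [4,13): 9 bp
  [13,19): 6 bp
  [19,26): 7 bp
  [26,42): 16 bp
  [42,55): 13 bp

[4,6,7,9,13,16]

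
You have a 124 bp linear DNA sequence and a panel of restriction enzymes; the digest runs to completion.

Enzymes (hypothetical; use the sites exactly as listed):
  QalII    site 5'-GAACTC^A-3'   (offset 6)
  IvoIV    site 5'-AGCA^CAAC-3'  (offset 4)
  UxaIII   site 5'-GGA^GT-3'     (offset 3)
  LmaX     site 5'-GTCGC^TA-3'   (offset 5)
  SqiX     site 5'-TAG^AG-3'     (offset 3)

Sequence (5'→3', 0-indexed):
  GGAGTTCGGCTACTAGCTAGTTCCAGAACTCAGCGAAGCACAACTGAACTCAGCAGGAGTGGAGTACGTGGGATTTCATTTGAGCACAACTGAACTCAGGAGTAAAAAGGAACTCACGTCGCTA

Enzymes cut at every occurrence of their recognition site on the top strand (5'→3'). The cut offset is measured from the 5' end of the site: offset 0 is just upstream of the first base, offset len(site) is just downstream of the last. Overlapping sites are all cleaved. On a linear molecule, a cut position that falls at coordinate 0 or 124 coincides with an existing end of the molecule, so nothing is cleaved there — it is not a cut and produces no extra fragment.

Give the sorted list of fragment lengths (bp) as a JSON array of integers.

Scan for sites:
  QalII (GAACTCA, off=6): starts [25, 45, 91, 109] → cuts [31, 51, 97, 115]
  IvoIV (AGCACAAC, off=4): starts [36, 82] → cuts [40, 86]
  UxaIII (GGAGT, off=3): starts [0, 55, 60, 98] → cuts [3, 58, 63, 101]
  LmaX (GTCGCTA, off=5): starts [117] → cuts [122]
  SqiX (TAGAG, off=3): no sites

Pooled cuts: [3, 31, 40, 51, 58, 63, 86, 97, 101, 115, 122]

Fragments:
  [0,3): 3 bp
  [3,31): 28 bp
  [31,40): 9 bp
  [40,51): 11 bp
  [51,58): 7 bp
  [58,63): 5 bp
  [63,86): 23 bp
  [86,97): 11 bp
  [97,101): 4 bp
  [101,115): 14 bp
  [115,122): 7 bp
  [122,124): 2 bp

[2,3,4,5,7,7,9,11,11,14,23,28]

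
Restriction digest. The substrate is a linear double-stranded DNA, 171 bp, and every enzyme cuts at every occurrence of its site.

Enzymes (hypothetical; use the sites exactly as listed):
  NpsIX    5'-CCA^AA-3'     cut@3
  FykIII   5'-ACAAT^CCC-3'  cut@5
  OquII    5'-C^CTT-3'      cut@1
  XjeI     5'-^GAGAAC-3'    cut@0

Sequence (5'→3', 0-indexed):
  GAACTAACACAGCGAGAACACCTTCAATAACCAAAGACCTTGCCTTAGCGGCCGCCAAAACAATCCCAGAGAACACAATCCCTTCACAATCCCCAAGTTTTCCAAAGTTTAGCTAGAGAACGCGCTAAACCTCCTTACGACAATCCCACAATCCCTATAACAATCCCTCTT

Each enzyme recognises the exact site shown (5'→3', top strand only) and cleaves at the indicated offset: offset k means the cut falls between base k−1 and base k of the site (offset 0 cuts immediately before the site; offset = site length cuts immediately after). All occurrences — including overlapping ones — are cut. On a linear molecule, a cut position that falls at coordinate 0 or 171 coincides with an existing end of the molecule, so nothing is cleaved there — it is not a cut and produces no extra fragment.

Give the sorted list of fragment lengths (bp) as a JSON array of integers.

[2,4,5,5,7,7,8,8,9,11,11,11,12,12,13,14,14,18]

Scan for sites:
  NpsIX CCAAA/3: at [30, 54, 101] ⇒ [33, 57, 104]
  FykIII ACAATCCC/5: at [59, 74, 85, 139, 147, 159] ⇒ [64, 79, 90, 144, 152, 164]
  OquII CCTT/1: at [20, 37, 42, 80, 132] ⇒ [21, 38, 43, 81, 133]
  XjeI GAGAAC/0: at [13, 68, 115] ⇒ [13, 68, 115]

All cut coordinates (distinct, sorted): [13, 21, 33, 38, 43, 57, 64, 68, 79, 81, 90, 104, 115, 133, 144, 152, 164]

Fragment lengths:
  [0,13): 13 bp
  [13,21): 8 bp
  [21,33): 12 bp
  [33,38): 5 bp
  [38,43): 5 bp
  [43,57): 14 bp
  [57,64): 7 bp
  [64,68): 4 bp
  [68,79): 11 bp
  [79,81): 2 bp
  [81,90): 9 bp
  [90,104): 14 bp
  [104,115): 11 bp
  [115,133): 18 bp
  [133,144): 11 bp
  [144,152): 8 bp
  [152,164): 12 bp
  [164,171): 7 bp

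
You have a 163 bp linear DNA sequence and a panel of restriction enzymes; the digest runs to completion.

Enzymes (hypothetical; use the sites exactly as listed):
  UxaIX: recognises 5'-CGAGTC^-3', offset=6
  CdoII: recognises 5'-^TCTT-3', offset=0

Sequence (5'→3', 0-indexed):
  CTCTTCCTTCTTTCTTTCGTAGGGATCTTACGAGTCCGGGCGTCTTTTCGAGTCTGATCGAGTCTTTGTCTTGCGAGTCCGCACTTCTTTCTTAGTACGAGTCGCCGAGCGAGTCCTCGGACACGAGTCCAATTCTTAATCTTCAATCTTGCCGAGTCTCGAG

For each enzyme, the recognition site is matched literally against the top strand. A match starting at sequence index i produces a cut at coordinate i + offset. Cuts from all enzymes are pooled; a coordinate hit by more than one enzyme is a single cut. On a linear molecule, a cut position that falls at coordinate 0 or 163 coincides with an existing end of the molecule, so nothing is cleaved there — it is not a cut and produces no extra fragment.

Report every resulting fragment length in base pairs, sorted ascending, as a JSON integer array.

Scan for sites:
  UxaIX CGAGTC/6: at [30, 48, 58, 73, 97, 109, 123, 152] ⇒ [36, 54, 64, 79, 103, 115, 129, 158]
  CdoII TCTT/0: at [1, 8, 12, 25, 42, 62, 68, 85, 89, 133, 139, 146] ⇒ [1, 8, 12, 25, 42, 62, 68, 85, 89, 133, 139, 146]

All cut coordinates (distinct, sorted): [1, 8, 12, 25, 36, 42, 54, 62, 64, 68, 79, 85, 89, 103, 115, 129, 133, 139, 146, 158]

Fragment lengths:
  [0,1): 1 bp
  [1,8): 7 bp
  [8,12): 4 bp
  [12,25): 13 bp
  [25,36): 11 bp
  [36,42): 6 bp
  [42,54): 12 bp
  [54,62): 8 bp
  [62,64): 2 bp
  [64,68): 4 bp
  [68,79): 11 bp
  [79,85): 6 bp
  [85,89): 4 bp
  [89,103): 14 bp
  [103,115): 12 bp
  [115,129): 14 bp
  [129,133): 4 bp
  [133,139): 6 bp
  [139,146): 7 bp
  [146,158): 12 bp
  [158,163): 5 bp

[1,2,4,4,4,4,5,6,6,6,7,7,8,11,11,12,12,12,13,14,14]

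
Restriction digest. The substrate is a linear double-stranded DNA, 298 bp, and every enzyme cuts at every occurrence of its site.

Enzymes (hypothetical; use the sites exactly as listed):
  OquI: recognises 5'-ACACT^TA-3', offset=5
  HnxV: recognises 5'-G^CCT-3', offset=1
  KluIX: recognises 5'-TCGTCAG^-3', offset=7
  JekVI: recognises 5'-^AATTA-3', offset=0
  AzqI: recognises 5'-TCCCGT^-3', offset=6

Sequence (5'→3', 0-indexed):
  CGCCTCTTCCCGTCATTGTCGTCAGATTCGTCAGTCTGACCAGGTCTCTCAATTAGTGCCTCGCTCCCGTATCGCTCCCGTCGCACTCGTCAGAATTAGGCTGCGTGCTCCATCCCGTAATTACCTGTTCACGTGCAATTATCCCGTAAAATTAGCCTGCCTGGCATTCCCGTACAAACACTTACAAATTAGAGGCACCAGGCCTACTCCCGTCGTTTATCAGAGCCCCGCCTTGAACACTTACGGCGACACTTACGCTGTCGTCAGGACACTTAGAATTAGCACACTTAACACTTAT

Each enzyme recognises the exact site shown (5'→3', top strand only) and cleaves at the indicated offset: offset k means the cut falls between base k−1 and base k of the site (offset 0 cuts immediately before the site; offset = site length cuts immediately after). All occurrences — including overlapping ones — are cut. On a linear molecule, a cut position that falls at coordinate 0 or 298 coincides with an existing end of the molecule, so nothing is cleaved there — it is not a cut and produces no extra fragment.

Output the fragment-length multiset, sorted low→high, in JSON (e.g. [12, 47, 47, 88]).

[2,2,3,3,4,4,6,6,7,8,9,9,11,11,11,11,11,12,12,12,12,12,14,14,16,16,17,18,25]

Scan for sites:
  OquI (ACACTTA, off=5): starts [177, 236, 248, 268, 283, 290] → cuts [182, 241, 253, 273, 288, 295]
  HnxV (GCCT, off=1): starts [1, 57, 154, 158, 201, 229] → cuts [2, 58, 155, 159, 202, 230]
  KluIX (TCGTCAG, off=7): starts [18, 27, 86, 260] → cuts [25, 34, 93, 267]
  JekVI (AATTA, off=0): starts [50, 93, 118, 136, 149, 186, 276] → cuts [50, 93, 118, 136, 149, 186, 276]
  AzqI (TCCCGT, off=6): starts [7, 64, 75, 112, 141, 167, 207] → cuts [13, 70, 81, 118, 147, 173, 213]

All cut coordinates (distinct, sorted): [2, 13, 25, 34, 50, 58, 70, 81, 93, 118, 136, 147, 149, 155, 159, 173, 182, 186, 202, 213, 230, 241, 253, 267, 273, 276, 288, 295]

Fragments:
  [0,2): 2 bp
  [2,13): 11 bp
  [13,25): 12 bp
  [25,34): 9 bp
  [34,50): 16 bp
  [50,58): 8 bp
  [58,70): 12 bp
  [70,81): 11 bp
  [81,93): 12 bp
  [93,118): 25 bp
  [118,136): 18 bp
  [136,147): 11 bp
  [147,149): 2 bp
  [149,155): 6 bp
  [155,159): 4 bp
  [159,173): 14 bp
  [173,182): 9 bp
  [182,186): 4 bp
  [186,202): 16 bp
  [202,213): 11 bp
  [213,230): 17 bp
  [230,241): 11 bp
  [241,253): 12 bp
  [253,267): 14 bp
  [267,273): 6 bp
  [273,276): 3 bp
  [276,288): 12 bp
  [288,295): 7 bp
  [295,298): 3 bp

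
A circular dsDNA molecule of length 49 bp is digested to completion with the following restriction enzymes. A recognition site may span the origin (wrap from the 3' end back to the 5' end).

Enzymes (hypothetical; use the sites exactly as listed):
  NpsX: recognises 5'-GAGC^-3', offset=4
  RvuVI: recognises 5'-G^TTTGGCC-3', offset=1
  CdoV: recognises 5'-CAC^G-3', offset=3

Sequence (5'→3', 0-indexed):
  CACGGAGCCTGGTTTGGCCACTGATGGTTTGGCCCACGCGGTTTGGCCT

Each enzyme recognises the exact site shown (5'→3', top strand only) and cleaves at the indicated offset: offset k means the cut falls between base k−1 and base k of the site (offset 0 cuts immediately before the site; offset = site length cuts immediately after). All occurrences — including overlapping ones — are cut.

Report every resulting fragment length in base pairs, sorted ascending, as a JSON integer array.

Per-enzyme occurrences:
  NpsX (GAGC, off=4): starts [4] → cuts [8]
  RvuVI (GTTTGGCC, off=1): starts [11, 26, 40] → cuts [12, 27, 41]
  CdoV (CACG, off=3): starts [0, 34] → cuts [3, 37]

All cut coordinates (distinct, sorted): [3, 8, 12, 27, 37, 41]

Fragment lengths:
  3→8: 5 bp
  8→12: 4 bp
  12→27: 15 bp
  27→37: 10 bp
  37→41: 4 bp
  41→3 (wrap): 49-41+3 = 11 bp

[4,4,5,10,11,15]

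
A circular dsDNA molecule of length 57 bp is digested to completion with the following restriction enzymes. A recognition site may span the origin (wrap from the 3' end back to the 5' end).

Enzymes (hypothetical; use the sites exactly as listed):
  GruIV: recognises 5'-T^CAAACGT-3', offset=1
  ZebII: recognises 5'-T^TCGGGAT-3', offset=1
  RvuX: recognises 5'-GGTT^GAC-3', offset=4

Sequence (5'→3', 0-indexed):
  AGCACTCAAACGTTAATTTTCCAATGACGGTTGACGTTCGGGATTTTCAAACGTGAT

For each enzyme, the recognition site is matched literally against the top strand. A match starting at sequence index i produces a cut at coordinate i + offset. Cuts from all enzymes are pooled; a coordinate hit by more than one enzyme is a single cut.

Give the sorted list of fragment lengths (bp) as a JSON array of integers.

Per-enzyme occurrences:
  GruIV TCAAACGT/1: at [5, 46] ⇒ [6, 47]
  ZebII TTCGGGAT/1: at [36] ⇒ [37]
  RvuX GGTTGAC/4: at [28] ⇒ [32]

Pooled cuts: [6, 32, 37, 47]

Fragments:
  6→32: 26 bp
  32→37: 5 bp
  37→47: 10 bp
  47→6 (wrap): 57-47+6 = 16 bp

[5,10,16,26]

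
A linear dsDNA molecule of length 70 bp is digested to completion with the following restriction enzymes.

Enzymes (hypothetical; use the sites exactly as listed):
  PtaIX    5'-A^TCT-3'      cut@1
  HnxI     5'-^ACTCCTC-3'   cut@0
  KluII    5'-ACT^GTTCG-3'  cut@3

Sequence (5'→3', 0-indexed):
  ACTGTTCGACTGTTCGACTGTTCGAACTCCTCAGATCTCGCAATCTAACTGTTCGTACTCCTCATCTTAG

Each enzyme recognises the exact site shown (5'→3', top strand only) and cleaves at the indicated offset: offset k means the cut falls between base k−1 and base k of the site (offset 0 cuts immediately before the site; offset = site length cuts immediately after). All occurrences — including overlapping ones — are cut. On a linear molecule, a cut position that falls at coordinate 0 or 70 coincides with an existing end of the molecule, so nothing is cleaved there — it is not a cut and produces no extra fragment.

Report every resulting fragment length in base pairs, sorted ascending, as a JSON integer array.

Per-enzyme occurrences:
  PtaIX ATCT/1: at [34, 42, 63] ⇒ [35, 43, 64]
  HnxI ACTCCTC/0: at [25, 56] ⇒ [25, 56]
  KluII ACTGTTCG/3: at [0, 8, 16, 47] ⇒ [3, 11, 19, 50]

All cut coordinates (distinct, sorted): [3, 11, 19, 25, 35, 43, 50, 56, 64]

Fragment lengths:
  [0,3): 3 bp
  [3,11): 8 bp
  [11,19): 8 bp
  [19,25): 6 bp
  [25,35): 10 bp
  [35,43): 8 bp
  [43,50): 7 bp
  [50,56): 6 bp
  [56,64): 8 bp
  [64,70): 6 bp

[3,6,6,6,7,8,8,8,8,10]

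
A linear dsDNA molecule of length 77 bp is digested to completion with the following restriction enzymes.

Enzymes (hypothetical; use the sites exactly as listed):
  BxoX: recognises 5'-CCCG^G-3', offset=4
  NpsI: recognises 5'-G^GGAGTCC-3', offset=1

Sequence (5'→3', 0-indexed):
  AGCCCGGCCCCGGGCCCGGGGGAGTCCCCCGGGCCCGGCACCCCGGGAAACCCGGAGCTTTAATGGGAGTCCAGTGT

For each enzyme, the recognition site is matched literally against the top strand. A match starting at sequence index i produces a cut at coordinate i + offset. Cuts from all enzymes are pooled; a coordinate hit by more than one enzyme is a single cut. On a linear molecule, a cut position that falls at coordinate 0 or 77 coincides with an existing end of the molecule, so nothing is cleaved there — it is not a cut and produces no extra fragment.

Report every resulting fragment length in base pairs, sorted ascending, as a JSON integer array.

[2,6,6,6,6,8,9,11,11,12]

Site scan:
  BxoX CCCGG/4: at [2, 8, 14, 27, 33, 41, 50] ⇒ [6, 12, 18, 31, 37, 45, 54]
  NpsI GGGAGTCC/1: at [19, 64] ⇒ [20, 65]

Pooled cuts: [6, 12, 18, 20, 31, 37, 45, 54, 65]

Fragments:
  [0,6): 6 bp
  [6,12): 6 bp
  [12,18): 6 bp
  [18,20): 2 bp
  [20,31): 11 bp
  [31,37): 6 bp
  [37,45): 8 bp
  [45,54): 9 bp
  [54,65): 11 bp
  [65,77): 12 bp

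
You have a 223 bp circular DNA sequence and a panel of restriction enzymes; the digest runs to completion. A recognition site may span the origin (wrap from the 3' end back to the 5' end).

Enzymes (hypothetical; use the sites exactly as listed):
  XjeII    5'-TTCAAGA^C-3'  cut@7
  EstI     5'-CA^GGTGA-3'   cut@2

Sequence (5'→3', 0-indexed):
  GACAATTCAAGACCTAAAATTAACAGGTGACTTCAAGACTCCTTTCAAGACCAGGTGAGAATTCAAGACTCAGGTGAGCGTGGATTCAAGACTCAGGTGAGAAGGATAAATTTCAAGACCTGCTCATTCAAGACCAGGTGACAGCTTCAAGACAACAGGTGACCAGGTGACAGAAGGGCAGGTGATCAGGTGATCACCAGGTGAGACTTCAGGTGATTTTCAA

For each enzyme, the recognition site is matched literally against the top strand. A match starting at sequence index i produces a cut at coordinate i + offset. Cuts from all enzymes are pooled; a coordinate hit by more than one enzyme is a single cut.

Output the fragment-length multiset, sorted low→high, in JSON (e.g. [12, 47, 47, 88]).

[3,3,4,4,5,8,8,10,11,12,12,13,13,14,15,15,15,16,19,23]

Per-enzyme occurrences:
  XjeII TTCAAGAC/7: at [5, 31, 43, 61, 84, 111, 126, 145, 218] ⇒ [2, 12, 38, 50, 68, 91, 118, 133, 152]
  EstI CAGGTGA/2: at [23, 51, 70, 93, 134, 155, 163, 178, 186, 197, 209] ⇒ [25, 53, 72, 95, 136, 157, 165, 180, 188, 199, 211]

All cut coordinates (distinct, sorted): [2, 12, 25, 38, 50, 53, 68, 72, 91, 95, 118, 133, 136, 152, 157, 165, 180, 188, 199, 211]

Fragments:
  2→12: 10 bp
  12→25: 13 bp
  25→38: 13 bp
  38→50: 12 bp
  50→53: 3 bp
  53→68: 15 bp
  68→72: 4 bp
  72→91: 19 bp
  91→95: 4 bp
  95→118: 23 bp
  118→133: 15 bp
  133→136: 3 bp
  136→152: 16 bp
  152→157: 5 bp
  157→165: 8 bp
  165→180: 15 bp
  180→188: 8 bp
  188→199: 11 bp
  199→211: 12 bp
  211→2 (wrap): 223-211+2 = 14 bp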